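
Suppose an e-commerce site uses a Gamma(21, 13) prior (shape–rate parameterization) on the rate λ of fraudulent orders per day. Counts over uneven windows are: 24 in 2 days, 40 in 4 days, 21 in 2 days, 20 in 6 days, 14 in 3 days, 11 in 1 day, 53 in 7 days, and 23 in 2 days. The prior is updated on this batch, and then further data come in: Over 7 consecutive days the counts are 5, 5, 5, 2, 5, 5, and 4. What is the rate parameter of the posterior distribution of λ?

47

Total count: 24 + 40 + 21 + 20 + 14 + 11 + 53 + 23 = 206.
Total exposure: 2 + 4 + 2 + 6 + 3 + 1 + 7 + 2 = 27 days.
After the first batch: Gamma(21 + 206, 13 + 27) = Gamma(227, 40).
Total count: 5 + 5 + 5 + 2 + 5 + 5 + 4 = 31.
Total exposure: 7 days.
After the second batch: Gamma(227 + 31, 40 + 7) = Gamma(258, 47).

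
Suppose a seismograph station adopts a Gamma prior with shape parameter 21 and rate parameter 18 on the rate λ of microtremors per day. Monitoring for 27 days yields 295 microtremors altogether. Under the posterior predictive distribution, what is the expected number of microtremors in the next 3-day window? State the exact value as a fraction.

316/15

Total count 295 over total exposure 27 days.
Conjugate update: add total count to the shape and total exposure to the rate, giving Gamma(316, 45).
Predictive mean over a 3-day window = T·E[λ|data] = 3·316/45 = 316/15.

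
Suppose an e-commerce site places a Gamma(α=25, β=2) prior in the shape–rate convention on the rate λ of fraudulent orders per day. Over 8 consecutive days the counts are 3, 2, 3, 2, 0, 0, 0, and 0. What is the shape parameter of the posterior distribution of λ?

35

Total count: 3 + 2 + 3 + 2 + 0 + 0 + 0 + 0 = 10.
Total exposure: 8 days.
Gamma(α, β) with Poisson data over total exposure Σt gives posterior Gamma(α+Σx, β+Σt) = Gamma(35, 10).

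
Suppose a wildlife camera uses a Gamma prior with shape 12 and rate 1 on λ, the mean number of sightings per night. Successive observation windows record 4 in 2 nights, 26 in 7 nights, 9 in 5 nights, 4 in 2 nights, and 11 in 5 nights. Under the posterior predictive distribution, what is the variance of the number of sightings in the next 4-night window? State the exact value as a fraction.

156/11

Total count: 4 + 26 + 9 + 4 + 11 = 54.
Total exposure: 2 + 7 + 5 + 2 + 5 = 21 nights.
The Gamma prior is conjugate for the Poisson rate, so λ | data ~ Gamma(12+54, 1+21) = Gamma(66, 22).
The posterior predictive for a window of length T is Negative Binomial with variance T·α'·(β'+T)/β'² = 4·66·26/484 = 156/11.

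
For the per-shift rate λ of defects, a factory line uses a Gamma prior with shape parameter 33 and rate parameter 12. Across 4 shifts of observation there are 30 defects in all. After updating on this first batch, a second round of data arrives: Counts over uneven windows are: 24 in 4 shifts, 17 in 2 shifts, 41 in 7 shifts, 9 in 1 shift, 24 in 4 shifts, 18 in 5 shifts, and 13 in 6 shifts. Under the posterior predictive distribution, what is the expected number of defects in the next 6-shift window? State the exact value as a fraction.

Total count 30 over total exposure 4 shifts.
After the first batch: Gamma(33 + 30, 12 + 4) = Gamma(63, 16).
Total count: 24 + 17 + 41 + 9 + 24 + 18 + 13 = 146.
Total exposure: 4 + 2 + 7 + 1 + 4 + 5 + 6 = 29 shifts.
After the second batch: Gamma(63 + 146, 16 + 29) = Gamma(209, 45).
Predictive mean over a 6-shift window = T·E[λ|data] = 6·209/45 = 418/15.

418/15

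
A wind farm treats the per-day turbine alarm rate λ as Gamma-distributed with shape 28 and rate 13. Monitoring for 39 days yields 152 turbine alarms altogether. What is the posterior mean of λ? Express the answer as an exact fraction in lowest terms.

Total count 152 over total exposure 39 days.
By Gamma–Poisson conjugacy, the posterior is Gamma(α + Σx, β + Σt) = Gamma(28 + 152, 13 + 39) = Gamma(180, 52).
Posterior mean = α'/β' = 180/52 = 45/13.

45/13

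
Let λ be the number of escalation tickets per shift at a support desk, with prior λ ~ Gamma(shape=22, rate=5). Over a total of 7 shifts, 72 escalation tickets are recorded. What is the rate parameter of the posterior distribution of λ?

Total count 72 over total exposure 7 shifts.
The Gamma prior is conjugate for the Poisson rate, so λ | data ~ Gamma(22+72, 5+7) = Gamma(94, 12).

12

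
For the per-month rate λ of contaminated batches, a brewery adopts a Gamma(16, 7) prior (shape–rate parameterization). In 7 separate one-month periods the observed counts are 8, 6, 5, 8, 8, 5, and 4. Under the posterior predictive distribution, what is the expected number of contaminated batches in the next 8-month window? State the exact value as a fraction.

240/7

Total count: 8 + 6 + 5 + 8 + 8 + 5 + 4 = 44.
Total exposure: 7 months.
By Gamma–Poisson conjugacy, the posterior is Gamma(α + Σx, β + Σt) = Gamma(16 + 44, 7 + 7) = Gamma(60, 14).
Predictive mean over an 8-month window = T·E[λ|data] = 8·60/14 = 240/7.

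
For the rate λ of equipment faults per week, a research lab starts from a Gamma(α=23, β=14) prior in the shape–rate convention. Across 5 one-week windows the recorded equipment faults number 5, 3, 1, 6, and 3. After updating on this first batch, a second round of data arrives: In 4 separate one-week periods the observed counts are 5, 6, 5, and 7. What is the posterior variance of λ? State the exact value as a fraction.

Total count: 5 + 3 + 1 + 6 + 3 = 18.
Total exposure: 5 weeks.
After the first batch: Gamma(23 + 18, 14 + 5) = Gamma(41, 19).
Total count: 5 + 6 + 5 + 7 = 23.
Total exposure: 4 weeks.
After the second batch: Gamma(41 + 23, 19 + 4) = Gamma(64, 23).
Posterior variance = α'/β'² = 64/529.

64/529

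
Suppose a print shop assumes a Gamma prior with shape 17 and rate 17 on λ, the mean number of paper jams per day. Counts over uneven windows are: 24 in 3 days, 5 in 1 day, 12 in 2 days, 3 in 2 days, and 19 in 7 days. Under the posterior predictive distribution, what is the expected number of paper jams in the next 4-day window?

10

Total count: 24 + 5 + 12 + 3 + 19 = 63.
Total exposure: 3 + 1 + 2 + 2 + 7 = 15 days.
By Gamma–Poisson conjugacy, the posterior is Gamma(α + Σx, β + Σt) = Gamma(17 + 63, 17 + 15) = Gamma(80, 32).
Predictive mean over a 4-day window = T·E[λ|data] = 4·80/32 = 10.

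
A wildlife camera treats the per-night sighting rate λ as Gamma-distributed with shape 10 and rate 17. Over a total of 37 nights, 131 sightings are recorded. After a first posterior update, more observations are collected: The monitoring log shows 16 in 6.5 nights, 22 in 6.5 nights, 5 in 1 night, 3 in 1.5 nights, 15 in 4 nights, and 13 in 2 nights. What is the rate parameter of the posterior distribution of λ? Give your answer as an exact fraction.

Total count 131 over total exposure 37 nights.
After the first batch: Gamma(10 + 131, 17 + 37) = Gamma(141, 54).
Total count: 16 + 22 + 5 + 3 + 15 + 13 = 74.
Total exposure: 6.5 + 6.5 + 1 + 1.5 + 4 + 2 = 21.5 nights.
After the second batch: Gamma(141 + 74, 54 + 21.5) = Gamma(215, 151/2).

151/2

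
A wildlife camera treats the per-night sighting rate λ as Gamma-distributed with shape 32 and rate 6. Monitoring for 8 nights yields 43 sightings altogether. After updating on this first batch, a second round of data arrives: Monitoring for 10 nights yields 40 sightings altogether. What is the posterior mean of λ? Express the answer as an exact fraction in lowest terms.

Total count 43 over total exposure 8 nights.
After the first batch: Gamma(32 + 43, 6 + 8) = Gamma(75, 14).
Total count 40 over total exposure 10 nights.
After the second batch: Gamma(75 + 40, 14 + 10) = Gamma(115, 24).
Posterior mean = α'/β' = 115/24.

115/24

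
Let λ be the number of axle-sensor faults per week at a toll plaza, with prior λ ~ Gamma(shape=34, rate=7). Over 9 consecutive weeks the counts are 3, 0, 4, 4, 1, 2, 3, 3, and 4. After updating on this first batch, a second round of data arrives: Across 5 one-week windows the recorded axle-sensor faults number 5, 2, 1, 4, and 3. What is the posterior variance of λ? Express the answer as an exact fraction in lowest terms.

73/441

Total count: 3 + 0 + 4 + 4 + 1 + 2 + 3 + 3 + 4 = 24.
Total exposure: 9 weeks.
After the first batch: Gamma(34 + 24, 7 + 9) = Gamma(58, 16).
Total count: 5 + 2 + 1 + 4 + 3 = 15.
Total exposure: 5 weeks.
After the second batch: Gamma(58 + 15, 16 + 5) = Gamma(73, 21).
Posterior variance = α'/β'² = 73/441.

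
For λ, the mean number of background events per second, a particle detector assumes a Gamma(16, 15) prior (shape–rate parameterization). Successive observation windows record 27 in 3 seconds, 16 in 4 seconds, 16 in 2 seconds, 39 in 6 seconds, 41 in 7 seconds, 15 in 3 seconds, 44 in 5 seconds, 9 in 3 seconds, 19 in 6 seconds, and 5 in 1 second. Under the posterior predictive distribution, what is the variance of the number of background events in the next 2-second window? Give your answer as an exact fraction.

28158/3025

Total count: 27 + 16 + 16 + 39 + 41 + 15 + 44 + 9 + 19 + 5 = 231.
Total exposure: 3 + 4 + 2 + 6 + 7 + 3 + 5 + 3 + 6 + 1 = 40 seconds.
Conjugate update: add total count to the shape and total exposure to the rate, giving Gamma(247, 55).
The posterior predictive for a window of length T is Negative Binomial with variance T·α'·(β'+T)/β'² = 2·247·57/3025 = 28158/3025.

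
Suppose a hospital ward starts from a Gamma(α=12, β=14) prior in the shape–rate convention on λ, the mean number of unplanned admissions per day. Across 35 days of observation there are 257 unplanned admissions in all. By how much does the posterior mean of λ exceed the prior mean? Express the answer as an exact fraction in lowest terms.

Total count 257 over total exposure 35 days.
Gamma(α, β) with Poisson data over total exposure Σt gives posterior Gamma(α+Σx, β+Σt) = Gamma(269, 49).
Posterior mean = 269/49 = 269/49; prior mean = 12/14 = 6/7. Difference = 269/49 − 6/7 = 227/49.

227/49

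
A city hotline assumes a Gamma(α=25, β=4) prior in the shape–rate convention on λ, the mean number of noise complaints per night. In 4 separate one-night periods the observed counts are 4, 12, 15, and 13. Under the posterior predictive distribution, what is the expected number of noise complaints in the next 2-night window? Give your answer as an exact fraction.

Total count: 4 + 12 + 15 + 13 = 44.
Total exposure: 4 nights.
By Gamma–Poisson conjugacy, the posterior is Gamma(α + Σx, β + Σt) = Gamma(25 + 44, 4 + 4) = Gamma(69, 8).
Predictive mean over a 2-night window = T·E[λ|data] = 2·69/8 = 69/4.

69/4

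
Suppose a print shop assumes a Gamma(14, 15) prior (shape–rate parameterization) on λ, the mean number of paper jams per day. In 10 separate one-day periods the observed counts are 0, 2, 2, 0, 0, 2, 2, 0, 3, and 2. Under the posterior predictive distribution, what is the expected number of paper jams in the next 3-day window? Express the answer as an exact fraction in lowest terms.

Total count: 0 + 2 + 2 + 0 + 0 + 2 + 2 + 0 + 3 + 2 = 13.
Total exposure: 10 days.
Posterior: α' = 14 + 13 = 27, β' = 15 + 10 = 25.
Predictive mean over a 3-day window = T·E[λ|data] = 3·27/25 = 81/25.

81/25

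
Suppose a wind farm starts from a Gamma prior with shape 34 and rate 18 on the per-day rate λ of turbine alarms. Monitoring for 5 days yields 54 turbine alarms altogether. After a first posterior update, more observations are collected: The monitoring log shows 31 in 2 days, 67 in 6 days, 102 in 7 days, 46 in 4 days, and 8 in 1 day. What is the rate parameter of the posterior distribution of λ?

43

Total count 54 over total exposure 5 days.
After the first batch: Gamma(34 + 54, 18 + 5) = Gamma(88, 23).
Total count: 31 + 67 + 102 + 46 + 8 = 254.
Total exposure: 2 + 6 + 7 + 4 + 1 = 20 days.
After the second batch: Gamma(88 + 254, 23 + 20) = Gamma(342, 43).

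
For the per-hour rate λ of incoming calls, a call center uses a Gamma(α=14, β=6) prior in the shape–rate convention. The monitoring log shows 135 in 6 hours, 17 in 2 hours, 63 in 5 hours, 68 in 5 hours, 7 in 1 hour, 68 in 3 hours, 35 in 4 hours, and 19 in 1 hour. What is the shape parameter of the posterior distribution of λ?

426

Total count: 135 + 17 + 63 + 68 + 7 + 68 + 35 + 19 = 412.
Total exposure: 6 + 2 + 5 + 5 + 1 + 3 + 4 + 1 = 27 hours.
Posterior: α' = 14 + 412 = 426, β' = 6 + 27 = 33.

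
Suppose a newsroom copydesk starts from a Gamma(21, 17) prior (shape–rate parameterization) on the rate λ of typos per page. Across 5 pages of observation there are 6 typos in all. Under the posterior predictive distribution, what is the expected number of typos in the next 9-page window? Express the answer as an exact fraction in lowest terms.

Total count 6 over total exposure 5 pages.
The Gamma prior is conjugate for the Poisson rate, so λ | data ~ Gamma(21+6, 17+5) = Gamma(27, 22).
Predictive mean over a 9-page window = T·E[λ|data] = 9·27/22 = 243/22.

243/22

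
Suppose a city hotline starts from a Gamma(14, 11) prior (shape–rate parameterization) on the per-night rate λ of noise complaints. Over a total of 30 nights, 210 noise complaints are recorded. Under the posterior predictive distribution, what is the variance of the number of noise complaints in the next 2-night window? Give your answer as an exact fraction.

19264/1681

Total count 210 over total exposure 30 nights.
The Gamma prior is conjugate for the Poisson rate, so λ | data ~ Gamma(14+210, 11+30) = Gamma(224, 41).
The posterior predictive for a window of length T is Negative Binomial with variance T·α'·(β'+T)/β'² = 2·224·43/1681 = 19264/1681.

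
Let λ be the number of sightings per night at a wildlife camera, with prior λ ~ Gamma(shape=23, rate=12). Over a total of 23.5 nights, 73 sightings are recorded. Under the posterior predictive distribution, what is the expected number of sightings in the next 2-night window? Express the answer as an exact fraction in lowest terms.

384/71

Total count 73 over total exposure 23.5 nights.
Gamma(α, β) with Poisson data over total exposure Σt gives posterior Gamma(α+Σx, β+Σt) = Gamma(96, 71/2).
Predictive mean over a 2-night window = T·E[λ|data] = 2·96/(71/2) = 384/71.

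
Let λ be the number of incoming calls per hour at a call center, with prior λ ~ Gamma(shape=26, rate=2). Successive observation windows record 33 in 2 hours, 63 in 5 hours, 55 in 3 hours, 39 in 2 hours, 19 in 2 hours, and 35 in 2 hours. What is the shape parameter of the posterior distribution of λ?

Total count: 33 + 63 + 55 + 39 + 19 + 35 = 244.
Total exposure: 2 + 5 + 3 + 2 + 2 + 2 = 16 hours.
The Gamma prior is conjugate for the Poisson rate, so λ | data ~ Gamma(26+244, 2+16) = Gamma(270, 18).

270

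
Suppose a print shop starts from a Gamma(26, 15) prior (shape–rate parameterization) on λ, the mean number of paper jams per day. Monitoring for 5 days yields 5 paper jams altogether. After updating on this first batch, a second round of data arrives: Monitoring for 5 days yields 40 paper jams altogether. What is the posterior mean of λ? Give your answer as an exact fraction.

Total count 5 over total exposure 5 days.
After the first batch: Gamma(26 + 5, 15 + 5) = Gamma(31, 20).
Total count 40 over total exposure 5 days.
After the second batch: Gamma(31 + 40, 20 + 5) = Gamma(71, 25).
Posterior mean = α'/β' = 71/25.

71/25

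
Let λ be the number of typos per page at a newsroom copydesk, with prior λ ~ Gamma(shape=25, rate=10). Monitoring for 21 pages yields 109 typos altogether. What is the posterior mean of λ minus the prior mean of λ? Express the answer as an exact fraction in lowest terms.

113/62

Total count 109 over total exposure 21 pages.
By Gamma–Poisson conjugacy, the posterior is Gamma(α + Σx, β + Σt) = Gamma(25 + 109, 10 + 21) = Gamma(134, 31).
Posterior mean = 134/31 = 134/31; prior mean = 25/10 = 5/2. Difference = 134/31 − 5/2 = 113/62.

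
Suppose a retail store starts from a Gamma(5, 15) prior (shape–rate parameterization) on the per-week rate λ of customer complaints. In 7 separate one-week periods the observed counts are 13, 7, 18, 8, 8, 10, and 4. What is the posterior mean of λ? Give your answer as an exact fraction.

73/22

Total count: 13 + 7 + 18 + 8 + 8 + 10 + 4 = 68.
Total exposure: 7 weeks.
Conjugate update: add total count to the shape and total exposure to the rate, giving Gamma(73, 22).
Posterior mean = α'/β' = 73/22.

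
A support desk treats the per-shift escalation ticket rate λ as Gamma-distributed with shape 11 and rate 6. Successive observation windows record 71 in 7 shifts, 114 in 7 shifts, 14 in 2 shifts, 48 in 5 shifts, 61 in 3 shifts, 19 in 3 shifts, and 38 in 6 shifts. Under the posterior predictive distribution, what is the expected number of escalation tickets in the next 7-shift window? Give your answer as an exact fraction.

2632/39

Total count: 71 + 114 + 14 + 48 + 61 + 19 + 38 = 365.
Total exposure: 7 + 7 + 2 + 5 + 3 + 3 + 6 = 33 shifts.
Gamma(α, β) with Poisson data over total exposure Σt gives posterior Gamma(α+Σx, β+Σt) = Gamma(376, 39).
Predictive mean over a 7-shift window = T·E[λ|data] = 7·376/39 = 2632/39.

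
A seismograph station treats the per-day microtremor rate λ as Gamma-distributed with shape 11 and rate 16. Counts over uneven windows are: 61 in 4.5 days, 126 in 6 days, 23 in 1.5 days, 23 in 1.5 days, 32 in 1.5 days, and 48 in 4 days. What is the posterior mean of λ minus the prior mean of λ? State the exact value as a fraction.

4799/560

Total count: 61 + 126 + 23 + 23 + 32 + 48 = 313.
Total exposure: 4.5 + 6 + 1.5 + 1.5 + 1.5 + 4 = 19 days.
By Gamma–Poisson conjugacy, the posterior is Gamma(α + Σx, β + Σt) = Gamma(11 + 313, 16 + 19) = Gamma(324, 35).
Posterior mean = 324/35 = 324/35; prior mean = 11/16 = 11/16. Difference = 324/35 − 11/16 = 4799/560.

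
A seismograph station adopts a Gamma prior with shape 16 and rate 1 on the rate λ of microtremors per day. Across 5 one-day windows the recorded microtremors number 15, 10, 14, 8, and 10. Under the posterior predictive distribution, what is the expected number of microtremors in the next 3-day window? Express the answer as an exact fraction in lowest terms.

Total count: 15 + 10 + 14 + 8 + 10 = 57.
Total exposure: 5 days.
By Gamma–Poisson conjugacy, the posterior is Gamma(α + Σx, β + Σt) = Gamma(16 + 57, 1 + 5) = Gamma(73, 6).
Predictive mean over a 3-day window = T·E[λ|data] = 3·73/6 = 73/2.

73/2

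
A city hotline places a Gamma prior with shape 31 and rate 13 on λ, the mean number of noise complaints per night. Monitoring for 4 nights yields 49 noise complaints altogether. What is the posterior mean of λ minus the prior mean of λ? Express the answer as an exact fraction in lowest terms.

513/221

Total count 49 over total exposure 4 nights.
Gamma(α, β) with Poisson data over total exposure Σt gives posterior Gamma(α+Σx, β+Σt) = Gamma(80, 17).
Posterior mean = 80/17 = 80/17; prior mean = 31/13 = 31/13. Difference = 80/17 − 31/13 = 513/221.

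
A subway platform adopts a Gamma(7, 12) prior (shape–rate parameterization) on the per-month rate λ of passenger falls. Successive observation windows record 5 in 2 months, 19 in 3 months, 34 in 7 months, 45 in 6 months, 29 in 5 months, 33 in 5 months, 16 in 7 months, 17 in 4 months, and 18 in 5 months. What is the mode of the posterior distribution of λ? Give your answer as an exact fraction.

Total count: 5 + 19 + 34 + 45 + 29 + 33 + 16 + 17 + 18 = 216.
Total exposure: 2 + 3 + 7 + 6 + 5 + 5 + 7 + 4 + 5 = 44 months.
Gamma(α, β) with Poisson data over total exposure Σt gives posterior Gamma(α+Σx, β+Σt) = Gamma(223, 56).
Posterior mode = (α'−1)/β' = 222/56 = 111/28.

111/28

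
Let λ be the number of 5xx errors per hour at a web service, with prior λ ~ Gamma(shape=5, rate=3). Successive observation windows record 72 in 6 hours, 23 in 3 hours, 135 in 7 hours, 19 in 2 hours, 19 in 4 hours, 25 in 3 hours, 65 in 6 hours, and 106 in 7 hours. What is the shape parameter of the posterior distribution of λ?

469

Total count: 72 + 23 + 135 + 19 + 19 + 25 + 65 + 106 = 464.
Total exposure: 6 + 3 + 7 + 2 + 4 + 3 + 6 + 7 = 38 hours.
The Gamma prior is conjugate for the Poisson rate, so λ | data ~ Gamma(5+464, 3+38) = Gamma(469, 41).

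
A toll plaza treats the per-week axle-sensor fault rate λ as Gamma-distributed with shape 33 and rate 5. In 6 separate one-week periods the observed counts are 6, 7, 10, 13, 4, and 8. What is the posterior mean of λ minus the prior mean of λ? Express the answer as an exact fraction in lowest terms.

Total count: 6 + 7 + 10 + 13 + 4 + 8 = 48.
Total exposure: 6 weeks.
Posterior: α' = 33 + 48 = 81, β' = 5 + 6 = 11.
Posterior mean = 81/11 = 81/11; prior mean = 33/5 = 33/5. Difference = 81/11 − 33/5 = 42/55.

42/55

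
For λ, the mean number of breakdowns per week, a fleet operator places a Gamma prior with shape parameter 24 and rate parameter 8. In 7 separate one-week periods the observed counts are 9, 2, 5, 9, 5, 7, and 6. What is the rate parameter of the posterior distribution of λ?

Total count: 9 + 2 + 5 + 9 + 5 + 7 + 6 = 43.
Total exposure: 7 weeks.
Conjugate update: add total count to the shape and total exposure to the rate, giving Gamma(67, 15).

15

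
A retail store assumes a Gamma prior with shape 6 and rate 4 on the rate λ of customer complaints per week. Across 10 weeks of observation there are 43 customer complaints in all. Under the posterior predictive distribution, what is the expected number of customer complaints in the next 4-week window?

14

Total count 43 over total exposure 10 weeks.
By Gamma–Poisson conjugacy, the posterior is Gamma(α + Σx, β + Σt) = Gamma(6 + 43, 4 + 10) = Gamma(49, 14).
Predictive mean over a 4-week window = T·E[λ|data] = 4·49/14 = 14.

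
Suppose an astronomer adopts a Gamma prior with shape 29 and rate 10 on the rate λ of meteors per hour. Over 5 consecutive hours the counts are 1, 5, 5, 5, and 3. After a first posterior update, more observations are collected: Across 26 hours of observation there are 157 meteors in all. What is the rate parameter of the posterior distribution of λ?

Total count: 1 + 5 + 5 + 5 + 3 = 19.
Total exposure: 5 hours.
After the first batch: Gamma(29 + 19, 10 + 5) = Gamma(48, 15).
Total count 157 over total exposure 26 hours.
After the second batch: Gamma(48 + 157, 15 + 26) = Gamma(205, 41).

41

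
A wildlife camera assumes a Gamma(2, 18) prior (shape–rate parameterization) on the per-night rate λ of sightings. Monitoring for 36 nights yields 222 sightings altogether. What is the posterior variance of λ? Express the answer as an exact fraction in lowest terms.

Total count 222 over total exposure 36 nights.
Posterior: α' = 2 + 222 = 224, β' = 18 + 36 = 54.
Posterior variance = α'/β'² = 224/2916 = 56/729.

56/729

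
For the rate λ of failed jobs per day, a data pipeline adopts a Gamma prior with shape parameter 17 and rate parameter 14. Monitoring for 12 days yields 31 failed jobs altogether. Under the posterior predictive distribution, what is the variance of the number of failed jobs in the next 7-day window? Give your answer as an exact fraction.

2772/169

Total count 31 over total exposure 12 days.
Gamma(α, β) with Poisson data over total exposure Σt gives posterior Gamma(α+Σx, β+Σt) = Gamma(48, 26).
The posterior predictive for a window of length T is Negative Binomial with variance T·α'·(β'+T)/β'² = 7·48·33/676 = 2772/169.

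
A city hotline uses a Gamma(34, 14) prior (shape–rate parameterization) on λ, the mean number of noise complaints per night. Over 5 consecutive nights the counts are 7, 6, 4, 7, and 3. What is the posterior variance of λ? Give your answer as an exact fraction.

Total count: 7 + 6 + 4 + 7 + 3 = 27.
Total exposure: 5 nights.
Conjugate update: add total count to the shape and total exposure to the rate, giving Gamma(61, 19).
Posterior variance = α'/β'² = 61/361.

61/361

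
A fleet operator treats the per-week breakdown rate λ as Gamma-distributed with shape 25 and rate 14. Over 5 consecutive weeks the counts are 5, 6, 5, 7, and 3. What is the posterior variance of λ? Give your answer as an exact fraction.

51/361

Total count: 5 + 6 + 5 + 7 + 3 = 26.
Total exposure: 5 weeks.
By Gamma–Poisson conjugacy, the posterior is Gamma(α + Σx, β + Σt) = Gamma(25 + 26, 14 + 5) = Gamma(51, 19).
Posterior variance = α'/β'² = 51/361.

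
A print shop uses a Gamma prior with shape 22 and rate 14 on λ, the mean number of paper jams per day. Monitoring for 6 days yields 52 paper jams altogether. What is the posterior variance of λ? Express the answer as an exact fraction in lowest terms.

Total count 52 over total exposure 6 days.
Posterior: α' = 22 + 52 = 74, β' = 14 + 6 = 20.
Posterior variance = α'/β'² = 74/400 = 37/200.

37/200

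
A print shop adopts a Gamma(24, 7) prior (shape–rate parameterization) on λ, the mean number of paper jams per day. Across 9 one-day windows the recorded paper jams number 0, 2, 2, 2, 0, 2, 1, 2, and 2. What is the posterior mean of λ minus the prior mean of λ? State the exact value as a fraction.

Total count: 0 + 2 + 2 + 2 + 0 + 2 + 1 + 2 + 2 = 13.
Total exposure: 9 days.
Gamma(α, β) with Poisson data over total exposure Σt gives posterior Gamma(α+Σx, β+Σt) = Gamma(37, 16).
Posterior mean = 37/16 = 37/16; prior mean = 24/7 = 24/7. Difference = 37/16 − 24/7 = -125/112.

-125/112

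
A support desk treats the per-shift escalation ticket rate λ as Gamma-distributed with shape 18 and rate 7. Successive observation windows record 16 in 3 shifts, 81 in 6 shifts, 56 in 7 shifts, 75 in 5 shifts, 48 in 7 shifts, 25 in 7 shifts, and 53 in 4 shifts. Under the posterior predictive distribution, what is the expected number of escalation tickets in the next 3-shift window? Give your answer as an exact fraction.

558/23

Total count: 16 + 81 + 56 + 75 + 48 + 25 + 53 = 354.
Total exposure: 3 + 6 + 7 + 5 + 7 + 7 + 4 = 39 shifts.
The Gamma prior is conjugate for the Poisson rate, so λ | data ~ Gamma(18+354, 7+39) = Gamma(372, 46).
Predictive mean over a 3-shift window = T·E[λ|data] = 3·372/46 = 558/23.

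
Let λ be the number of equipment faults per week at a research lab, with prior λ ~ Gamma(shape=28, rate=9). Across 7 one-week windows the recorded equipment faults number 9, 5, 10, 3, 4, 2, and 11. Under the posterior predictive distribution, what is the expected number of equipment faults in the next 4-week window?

18

Total count: 9 + 5 + 10 + 3 + 4 + 2 + 11 = 44.
Total exposure: 7 weeks.
Posterior: α' = 28 + 44 = 72, β' = 9 + 7 = 16.
Predictive mean over a 4-week window = T·E[λ|data] = 4·72/16 = 18.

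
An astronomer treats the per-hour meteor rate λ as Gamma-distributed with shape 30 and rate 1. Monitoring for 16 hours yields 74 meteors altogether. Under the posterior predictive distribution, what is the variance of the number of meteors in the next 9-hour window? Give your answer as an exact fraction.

Total count 74 over total exposure 16 hours.
Gamma(α, β) with Poisson data over total exposure Σt gives posterior Gamma(α+Σx, β+Σt) = Gamma(104, 17).
The posterior predictive for a window of length T is Negative Binomial with variance T·α'·(β'+T)/β'² = 9·104·26/289 = 24336/289.

24336/289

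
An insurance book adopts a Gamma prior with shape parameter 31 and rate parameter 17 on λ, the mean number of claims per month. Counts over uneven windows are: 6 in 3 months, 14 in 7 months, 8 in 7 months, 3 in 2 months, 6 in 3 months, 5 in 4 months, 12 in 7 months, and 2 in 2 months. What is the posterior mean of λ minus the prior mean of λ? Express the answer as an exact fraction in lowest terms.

-133/884

Total count: 6 + 14 + 8 + 3 + 6 + 5 + 12 + 2 = 56.
Total exposure: 3 + 7 + 7 + 2 + 3 + 4 + 7 + 2 = 35 months.
Posterior: α' = 31 + 56 = 87, β' = 17 + 35 = 52.
Posterior mean = 87/52 = 87/52; prior mean = 31/17 = 31/17. Difference = 87/52 − 31/17 = -133/884.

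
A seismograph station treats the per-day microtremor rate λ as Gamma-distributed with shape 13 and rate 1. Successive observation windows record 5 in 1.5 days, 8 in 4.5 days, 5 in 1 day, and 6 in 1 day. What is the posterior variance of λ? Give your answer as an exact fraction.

37/81

Total count: 5 + 8 + 5 + 6 = 24.
Total exposure: 1.5 + 4.5 + 1 + 1 = 8 days.
By Gamma–Poisson conjugacy, the posterior is Gamma(α + Σx, β + Σt) = Gamma(13 + 24, 1 + 8) = Gamma(37, 9).
Posterior variance = α'/β'² = 37/81.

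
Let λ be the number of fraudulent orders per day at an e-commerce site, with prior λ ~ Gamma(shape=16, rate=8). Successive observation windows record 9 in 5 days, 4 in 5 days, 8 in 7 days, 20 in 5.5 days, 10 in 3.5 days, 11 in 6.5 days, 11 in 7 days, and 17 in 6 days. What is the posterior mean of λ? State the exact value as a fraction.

Total count: 9 + 4 + 8 + 20 + 10 + 11 + 11 + 17 = 90.
Total exposure: 5 + 5 + 7 + 5.5 + 3.5 + 6.5 + 7 + 6 = 45.5 days.
By Gamma–Poisson conjugacy, the posterior is Gamma(α + Σx, β + Σt) = Gamma(16 + 90, 8 + 45.5) = Gamma(106, 107/2).
Posterior mean = α'/β' = 106/(107/2) = 212/107.

212/107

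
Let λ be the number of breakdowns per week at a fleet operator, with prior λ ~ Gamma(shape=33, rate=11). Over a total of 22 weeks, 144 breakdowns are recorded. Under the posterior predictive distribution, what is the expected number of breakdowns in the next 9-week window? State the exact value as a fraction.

531/11

Total count 144 over total exposure 22 weeks.
By Gamma–Poisson conjugacy, the posterior is Gamma(α + Σx, β + Σt) = Gamma(33 + 144, 11 + 22) = Gamma(177, 33).
Predictive mean over a 9-week window = T·E[λ|data] = 9·177/33 = 531/11.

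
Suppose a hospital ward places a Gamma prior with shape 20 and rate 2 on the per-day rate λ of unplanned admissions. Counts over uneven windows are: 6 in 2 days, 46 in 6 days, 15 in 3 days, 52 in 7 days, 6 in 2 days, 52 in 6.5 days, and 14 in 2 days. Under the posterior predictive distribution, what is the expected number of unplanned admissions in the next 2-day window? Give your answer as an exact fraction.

Total count: 6 + 46 + 15 + 52 + 6 + 52 + 14 = 191.
Total exposure: 2 + 6 + 3 + 7 + 2 + 6.5 + 2 = 28.5 days.
Gamma(α, β) with Poisson data over total exposure Σt gives posterior Gamma(α+Σx, β+Σt) = Gamma(211, 61/2).
Predictive mean over a 2-day window = T·E[λ|data] = 2·211/(61/2) = 844/61.

844/61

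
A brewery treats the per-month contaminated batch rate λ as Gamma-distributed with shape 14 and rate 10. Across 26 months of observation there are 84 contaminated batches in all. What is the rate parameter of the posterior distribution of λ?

Total count 84 over total exposure 26 months.
Posterior: α' = 14 + 84 = 98, β' = 10 + 26 = 36.

36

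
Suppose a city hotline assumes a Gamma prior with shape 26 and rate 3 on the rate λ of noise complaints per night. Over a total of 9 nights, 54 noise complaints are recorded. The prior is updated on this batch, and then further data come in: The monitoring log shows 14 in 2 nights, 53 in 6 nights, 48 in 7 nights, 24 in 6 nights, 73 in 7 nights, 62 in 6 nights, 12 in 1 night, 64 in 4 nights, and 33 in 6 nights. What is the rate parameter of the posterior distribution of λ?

Total count 54 over total exposure 9 nights.
After the first batch: Gamma(26 + 54, 3 + 9) = Gamma(80, 12).
Total count: 14 + 53 + 48 + 24 + 73 + 62 + 12 + 64 + 33 = 383.
Total exposure: 2 + 6 + 7 + 6 + 7 + 6 + 1 + 4 + 6 = 45 nights.
After the second batch: Gamma(80 + 383, 12 + 45) = Gamma(463, 57).

57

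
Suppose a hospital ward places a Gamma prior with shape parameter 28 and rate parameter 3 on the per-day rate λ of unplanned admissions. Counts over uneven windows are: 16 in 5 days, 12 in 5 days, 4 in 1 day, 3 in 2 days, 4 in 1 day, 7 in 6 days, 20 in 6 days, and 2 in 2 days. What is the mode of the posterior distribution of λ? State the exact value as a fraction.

95/31

Total count: 16 + 12 + 4 + 3 + 4 + 7 + 20 + 2 = 68.
Total exposure: 5 + 5 + 1 + 2 + 1 + 6 + 6 + 2 = 28 days.
The Gamma prior is conjugate for the Poisson rate, so λ | data ~ Gamma(28+68, 3+28) = Gamma(96, 31).
Posterior mode = (α'−1)/β' = 95/31.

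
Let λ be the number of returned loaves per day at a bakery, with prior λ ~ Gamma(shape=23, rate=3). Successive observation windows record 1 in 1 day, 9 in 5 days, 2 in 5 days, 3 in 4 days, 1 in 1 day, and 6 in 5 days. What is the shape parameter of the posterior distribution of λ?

Total count: 1 + 9 + 2 + 3 + 1 + 6 = 22.
Total exposure: 1 + 5 + 5 + 4 + 1 + 5 = 21 days.
By Gamma–Poisson conjugacy, the posterior is Gamma(α + Σx, β + Σt) = Gamma(23 + 22, 3 + 21) = Gamma(45, 24).

45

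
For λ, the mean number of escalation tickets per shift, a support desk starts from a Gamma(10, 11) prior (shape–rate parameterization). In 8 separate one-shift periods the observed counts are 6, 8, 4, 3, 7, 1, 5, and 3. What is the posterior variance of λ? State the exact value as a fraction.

47/361

Total count: 6 + 8 + 4 + 3 + 7 + 1 + 5 + 3 = 37.
Total exposure: 8 shifts.
The Gamma prior is conjugate for the Poisson rate, so λ | data ~ Gamma(10+37, 11+8) = Gamma(47, 19).
Posterior variance = α'/β'² = 47/361.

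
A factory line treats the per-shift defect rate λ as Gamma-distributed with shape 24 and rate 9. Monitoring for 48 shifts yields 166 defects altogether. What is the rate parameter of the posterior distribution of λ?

57

Total count 166 over total exposure 48 shifts.
Conjugate update: add total count to the shape and total exposure to the rate, giving Gamma(190, 57).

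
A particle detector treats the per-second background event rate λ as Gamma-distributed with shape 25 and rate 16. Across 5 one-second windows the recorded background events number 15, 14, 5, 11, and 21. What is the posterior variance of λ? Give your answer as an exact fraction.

Total count: 15 + 14 + 5 + 11 + 21 = 66.
Total exposure: 5 seconds.
By Gamma–Poisson conjugacy, the posterior is Gamma(α + Σx, β + Σt) = Gamma(25 + 66, 16 + 5) = Gamma(91, 21).
Posterior variance = α'/β'² = 91/441 = 13/63.

13/63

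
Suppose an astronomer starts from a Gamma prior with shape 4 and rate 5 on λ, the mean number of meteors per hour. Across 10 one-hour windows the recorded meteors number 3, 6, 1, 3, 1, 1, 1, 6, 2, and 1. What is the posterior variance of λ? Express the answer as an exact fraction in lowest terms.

Total count: 3 + 6 + 1 + 3 + 1 + 1 + 1 + 6 + 2 + 1 = 25.
Total exposure: 10 hours.
Conjugate update: add total count to the shape and total exposure to the rate, giving Gamma(29, 15).
Posterior variance = α'/β'² = 29/225.

29/225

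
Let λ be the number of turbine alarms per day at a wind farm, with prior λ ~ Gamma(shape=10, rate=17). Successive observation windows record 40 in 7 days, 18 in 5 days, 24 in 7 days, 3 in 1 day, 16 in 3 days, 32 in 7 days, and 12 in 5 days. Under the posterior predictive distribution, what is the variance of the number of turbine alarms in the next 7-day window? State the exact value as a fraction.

64015/2704

Total count: 40 + 18 + 24 + 3 + 16 + 32 + 12 = 145.
Total exposure: 7 + 5 + 7 + 1 + 3 + 7 + 5 = 35 days.
Posterior: α' = 10 + 145 = 155, β' = 17 + 35 = 52.
The posterior predictive for a window of length T is Negative Binomial with variance T·α'·(β'+T)/β'² = 7·155·59/2704 = 64015/2704.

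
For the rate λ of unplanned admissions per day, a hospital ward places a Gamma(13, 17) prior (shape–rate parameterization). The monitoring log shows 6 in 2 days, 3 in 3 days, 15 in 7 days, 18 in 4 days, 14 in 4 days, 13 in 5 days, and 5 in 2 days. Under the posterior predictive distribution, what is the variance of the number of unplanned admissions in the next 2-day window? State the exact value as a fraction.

Total count: 6 + 3 + 15 + 18 + 14 + 13 + 5 = 74.
Total exposure: 2 + 3 + 7 + 4 + 4 + 5 + 2 = 27 days.
By Gamma–Poisson conjugacy, the posterior is Gamma(α + Σx, β + Σt) = Gamma(13 + 74, 17 + 27) = Gamma(87, 44).
The posterior predictive for a window of length T is Negative Binomial with variance T·α'·(β'+T)/β'² = 2·87·46/1936 = 2001/484.

2001/484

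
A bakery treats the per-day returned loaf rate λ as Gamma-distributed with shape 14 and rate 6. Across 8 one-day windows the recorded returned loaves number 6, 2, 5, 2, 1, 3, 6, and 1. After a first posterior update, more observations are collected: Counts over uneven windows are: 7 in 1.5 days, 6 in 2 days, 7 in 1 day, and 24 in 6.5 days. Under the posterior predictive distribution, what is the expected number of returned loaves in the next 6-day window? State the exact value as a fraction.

Total count: 6 + 2 + 5 + 2 + 1 + 3 + 6 + 1 = 26.
Total exposure: 8 days.
After the first batch: Gamma(14 + 26, 6 + 8) = Gamma(40, 14).
Total count: 7 + 6 + 7 + 24 = 44.
Total exposure: 1.5 + 2 + 1 + 6.5 = 11 days.
After the second batch: Gamma(40 + 44, 14 + 11) = Gamma(84, 25).
Predictive mean over a 6-day window = T·E[λ|data] = 6·84/25 = 504/25.

504/25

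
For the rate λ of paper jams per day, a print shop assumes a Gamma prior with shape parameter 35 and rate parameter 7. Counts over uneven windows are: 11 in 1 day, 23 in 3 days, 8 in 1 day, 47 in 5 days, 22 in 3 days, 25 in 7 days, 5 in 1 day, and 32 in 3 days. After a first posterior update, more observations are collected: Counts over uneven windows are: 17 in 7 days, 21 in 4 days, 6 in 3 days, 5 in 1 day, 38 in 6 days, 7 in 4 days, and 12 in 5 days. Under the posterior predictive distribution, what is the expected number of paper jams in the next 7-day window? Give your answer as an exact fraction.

2198/61

Total count: 11 + 23 + 8 + 47 + 22 + 25 + 5 + 32 = 173.
Total exposure: 1 + 3 + 1 + 5 + 3 + 7 + 1 + 3 = 24 days.
After the first batch: Gamma(35 + 173, 7 + 24) = Gamma(208, 31).
Total count: 17 + 21 + 6 + 5 + 38 + 7 + 12 = 106.
Total exposure: 7 + 4 + 3 + 1 + 6 + 4 + 5 = 30 days.
After the second batch: Gamma(208 + 106, 31 + 30) = Gamma(314, 61).
Predictive mean over a 7-day window = T·E[λ|data] = 7·314/61 = 2198/61.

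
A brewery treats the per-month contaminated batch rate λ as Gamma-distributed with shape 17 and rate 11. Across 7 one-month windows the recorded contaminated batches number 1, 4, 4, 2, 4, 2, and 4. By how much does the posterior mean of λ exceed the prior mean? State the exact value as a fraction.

56/99

Total count: 1 + 4 + 4 + 2 + 4 + 2 + 4 = 21.
Total exposure: 7 months.
Conjugate update: add total count to the shape and total exposure to the rate, giving Gamma(38, 18).
Posterior mean = 38/18 = 19/9; prior mean = 17/11 = 17/11. Difference = 19/9 − 17/11 = 56/99.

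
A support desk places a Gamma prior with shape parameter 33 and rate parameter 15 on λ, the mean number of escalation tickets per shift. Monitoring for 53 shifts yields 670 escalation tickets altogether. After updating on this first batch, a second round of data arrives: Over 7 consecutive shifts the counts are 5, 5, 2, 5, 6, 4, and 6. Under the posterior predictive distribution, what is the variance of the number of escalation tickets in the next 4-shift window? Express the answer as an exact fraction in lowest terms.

232576/5625

Total count 670 over total exposure 53 shifts.
After the first batch: Gamma(33 + 670, 15 + 53) = Gamma(703, 68).
Total count: 5 + 5 + 2 + 5 + 6 + 4 + 6 = 33.
Total exposure: 7 shifts.
After the second batch: Gamma(703 + 33, 68 + 7) = Gamma(736, 75).
The posterior predictive for a window of length T is Negative Binomial with variance T·α'·(β'+T)/β'² = 4·736·79/5625 = 232576/5625.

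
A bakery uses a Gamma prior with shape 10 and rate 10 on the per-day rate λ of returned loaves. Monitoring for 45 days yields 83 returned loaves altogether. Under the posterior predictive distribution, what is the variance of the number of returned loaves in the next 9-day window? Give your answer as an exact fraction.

Total count 83 over total exposure 45 days.
By Gamma–Poisson conjugacy, the posterior is Gamma(α + Σx, β + Σt) = Gamma(10 + 83, 10 + 45) = Gamma(93, 55).
The posterior predictive for a window of length T is Negative Binomial with variance T·α'·(β'+T)/β'² = 9·93·64/3025 = 53568/3025.

53568/3025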